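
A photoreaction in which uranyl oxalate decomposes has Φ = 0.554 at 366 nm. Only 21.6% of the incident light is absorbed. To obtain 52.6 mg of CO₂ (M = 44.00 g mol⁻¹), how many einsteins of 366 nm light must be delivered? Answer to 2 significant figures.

0.010 einstein

Product: 52.6 mg / 44.00 g mol⁻¹ = 0.001195 mol.
Photons that must be absorbed: 0.001195 / 0.554 = 0.002157 mol.
Incident photons needed: 0.002157 / 0.216 = 0.009986 mol.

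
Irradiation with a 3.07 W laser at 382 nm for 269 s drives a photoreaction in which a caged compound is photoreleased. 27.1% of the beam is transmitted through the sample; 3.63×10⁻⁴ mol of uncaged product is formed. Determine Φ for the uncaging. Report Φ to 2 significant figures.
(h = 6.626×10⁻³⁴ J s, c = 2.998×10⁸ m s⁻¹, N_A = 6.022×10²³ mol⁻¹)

Photon energy at 382 nm: hc/λ = (6.626×10⁻³⁴)(2.998×10⁸)/(382×10⁻⁹) = 5.200×10⁻¹⁹ J.
Energy delivered: (3.07 W)(269 s) = 825.8 J.
Photons incident: 825.8 / 5.200×10⁻¹⁹ = 1.588×10²¹, i.e. 1.588×10²¹/6.022×10²³ = 0.002637 mol.
Fraction absorbed: 1 − 27.1/100 = 0.7290.
Photons absorbed: 0.7290 × 0.002637 = 0.001922 mol.
Φ = 3.63×10⁻⁴ mol / 0.001922 mol photons = 0.19.

Φ = 0.19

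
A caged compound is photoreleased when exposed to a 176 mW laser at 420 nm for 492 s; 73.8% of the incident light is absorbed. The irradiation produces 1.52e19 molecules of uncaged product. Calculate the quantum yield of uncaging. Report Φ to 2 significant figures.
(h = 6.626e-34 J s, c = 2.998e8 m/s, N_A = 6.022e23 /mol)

Product: 1.52e19 / 6.022e23 = 2.524e-5 mol.
Photon energy at 420 nm: hc/λ = (6.626e-34)(2.998e8)/(420e-9) = 4.730e-19 J.
Energy delivered: (176 mW)(492 s) = 86.59 J.
Photons incident: 86.59 / 4.730e-19 = 1.831e20, i.e. 1.831e20/6.022e23 = 3.041e-4 mol.
Photons absorbed: 0.738 × 3.041e-4 = 2.244e-4 mol.
Φ = 2.524e-5 mol / 2.244e-4 mol photons = 0.11.

Φ = 0.11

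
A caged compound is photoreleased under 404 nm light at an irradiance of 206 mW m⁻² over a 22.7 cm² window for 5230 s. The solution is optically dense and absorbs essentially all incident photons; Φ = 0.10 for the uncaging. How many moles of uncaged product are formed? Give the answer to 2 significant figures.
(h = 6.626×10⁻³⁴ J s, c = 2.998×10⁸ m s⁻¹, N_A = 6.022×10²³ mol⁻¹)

8.3×10⁻⁷ mol

Photon energy at 404 nm: hc/λ = (6.626×10⁻³⁴)(2.998×10⁸)/(404×10⁻⁹) = 4.917×10⁻¹⁹ J.
Energy delivered: (206 mW m⁻²)(22.7×10⁻⁴ m²)(5230 s) = 2.446 J.
Photons incident: 2.446 / 4.917×10⁻¹⁹ = 4.975×10¹⁸, i.e. 4.975×10¹⁸/6.022×10²³ = 8.261×10⁻⁶ mol.
Product: Φ × n_abs = 0.10 × 8.261×10⁻⁶ = 8.261×10⁻⁷ mol.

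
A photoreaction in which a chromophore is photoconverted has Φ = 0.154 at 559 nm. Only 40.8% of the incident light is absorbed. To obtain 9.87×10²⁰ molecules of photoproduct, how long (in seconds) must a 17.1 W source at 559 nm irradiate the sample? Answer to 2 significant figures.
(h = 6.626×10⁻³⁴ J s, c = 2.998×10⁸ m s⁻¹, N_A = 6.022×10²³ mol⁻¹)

t ≈ 330 s

Product: 9.87×10²⁰ / 6.022×10²³ = 0.001639 mol.
Photons that must be absorbed: 0.001639 / 0.154 = 0.01064 mol.
Incident photons needed: 0.01064 / 0.408 = 0.02608 mol.
Photon energy: hc/λ = 3.554×10⁻¹⁹ J; per mole, 2.140×10⁵ J mol⁻¹.
Energy required: 0.02608 × 2.140×10⁵ = 5581 J.
Time: 5581 J / 17.1 W = 330 s.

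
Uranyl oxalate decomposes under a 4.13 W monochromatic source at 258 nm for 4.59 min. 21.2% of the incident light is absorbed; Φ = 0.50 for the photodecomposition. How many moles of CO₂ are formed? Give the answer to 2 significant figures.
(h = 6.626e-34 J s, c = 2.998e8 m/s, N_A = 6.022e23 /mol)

Photon energy at 258 nm: hc/λ = (6.626e-34)(2.998e8)/(258e-9) = 7.700e-19 J.
Energy delivered: (4.13 W)(275.4 s) = 1137 J.
Photons incident: 1137 / 7.700e-19 = 1.477e21, i.e. 1.477e21/6.022e23 = 0.002453 mol.
Photons absorbed: 0.212 × 0.002453 = 5.200e-4 mol.
Product: Φ × n_abs = 0.50 × 5.200e-4 = 2.600e-4 mol.

2.6e-4 mol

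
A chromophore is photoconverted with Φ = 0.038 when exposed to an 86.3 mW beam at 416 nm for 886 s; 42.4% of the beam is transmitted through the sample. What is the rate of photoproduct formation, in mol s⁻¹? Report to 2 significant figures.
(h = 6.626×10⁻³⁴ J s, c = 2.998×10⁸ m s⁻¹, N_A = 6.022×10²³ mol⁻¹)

Photon energy at 416 nm: hc/λ = (6.626×10⁻³⁴)(2.998×10⁸)/(416×10⁻⁹) = 4.775×10⁻¹⁹ J.
Energy delivered: (86.3 mW)(886 s) = 76.46 J.
Photons incident: 76.46 / 4.775×10⁻¹⁹ = 1.601×10²⁰, i.e. 1.601×10²⁰/6.022×10²³ = 2.659×10⁻⁴ mol.
Fraction absorbed: 1 − 42.4/100 = 0.5760.
Photons absorbed: 0.5760 × 2.659×10⁻⁴ = 1.532×10⁻⁴ mol.
Product formed: 0.038 × 1.532×10⁻⁴ = 5.822×10⁻⁶ mol.
Rate: 5.822×10⁻⁶ / 886 s = 6.6×10⁻⁹ mol s⁻¹.

6.6×10⁻⁹ mol s⁻¹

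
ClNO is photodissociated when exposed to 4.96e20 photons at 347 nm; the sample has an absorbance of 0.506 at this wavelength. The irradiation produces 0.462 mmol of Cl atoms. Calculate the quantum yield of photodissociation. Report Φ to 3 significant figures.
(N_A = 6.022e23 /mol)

Product: 0.462 mmol = 4.62e-4 mol.
Moles of photons: 4.96e20 / 6.022e23 = 8.236e-4 mol.
Fraction absorbed: 1 − 10^(−0.506) = 0.6881.
Photons absorbed: 0.6881 × 8.236e-4 = 5.667e-4 mol.
Φ = 4.62e-4 mol / 5.667e-4 mol photons = 0.815.

Φ = 0.815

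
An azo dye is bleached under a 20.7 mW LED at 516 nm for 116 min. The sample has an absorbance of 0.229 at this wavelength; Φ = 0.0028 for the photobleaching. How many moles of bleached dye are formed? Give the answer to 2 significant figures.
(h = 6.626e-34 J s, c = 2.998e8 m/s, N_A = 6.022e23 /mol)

7.1e-7 mol

Photon energy at 516 nm: hc/λ = (6.626e-34)(2.998e8)/(516e-9) = 3.850e-19 J.
Energy delivered: (20.7 mW)(6960 s) = 144.1 J.
Photons incident: 144.1 / 3.850e-19 = 3.743e20, i.e. 3.743e20/6.022e23 = 6.216e-4 mol.
Fraction absorbed: 1 − 10^(−0.229) = 0.4098.
Photons absorbed: 0.4098 × 6.216e-4 = 2.547e-4 mol.
Product: Φ × n_abs = 0.0028 × 2.547e-4 = 7.132e-7 mol.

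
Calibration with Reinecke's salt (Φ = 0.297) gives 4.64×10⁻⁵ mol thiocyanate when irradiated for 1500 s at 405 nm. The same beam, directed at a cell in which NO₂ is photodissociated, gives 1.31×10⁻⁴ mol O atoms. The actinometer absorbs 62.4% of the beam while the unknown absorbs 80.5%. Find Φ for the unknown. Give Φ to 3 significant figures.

Φ = 0.650

Photons absorbed by the actinometer: 4.64×10⁻⁵ / 0.297 = 1.562×10⁻⁴ mol.
Incident flux: 1.562×10⁻⁴ / 0.624 = 2.503×10⁻⁴ einstein.
Absorbed by unknown: 0.805 × 2.503×10⁻⁴ = 2.015×10⁻⁴ mol.
Φ(unknown) = 1.31×10⁻⁴ / 2.015×10⁻⁴ = 0.650.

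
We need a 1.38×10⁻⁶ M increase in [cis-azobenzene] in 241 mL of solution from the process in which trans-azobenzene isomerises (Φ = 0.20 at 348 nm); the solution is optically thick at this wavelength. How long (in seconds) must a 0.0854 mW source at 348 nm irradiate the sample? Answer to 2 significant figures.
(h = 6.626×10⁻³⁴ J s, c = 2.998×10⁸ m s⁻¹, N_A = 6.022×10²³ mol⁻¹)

Product: (1.38×10⁻⁶ M)(0.241 L) = 3.326×10⁻⁷ mol.
Photons that must be absorbed: 3.326×10⁻⁷ / 0.20 = 1.663×10⁻⁶ mol.
Photon energy: hc/λ = 5.708×10⁻¹⁹ J; per mole, 3.437×10⁵ J mol⁻¹.
Energy required: 1.663×10⁻⁶ × 3.437×10⁵ = 0.5716 J.
Time: 0.5716 J / 8.54e-05 W = 6700 s.

t ≈ 6700 s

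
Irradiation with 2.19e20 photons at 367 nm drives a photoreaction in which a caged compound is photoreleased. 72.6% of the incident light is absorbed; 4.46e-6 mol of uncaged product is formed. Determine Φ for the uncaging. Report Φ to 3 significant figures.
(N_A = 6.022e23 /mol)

Φ = 0.0169

Moles of photons: 2.19e20 / 6.022e23 = 3.637e-4 mol.
Photons absorbed: 0.726 × 3.637e-4 = 2.640e-4 mol.
Φ = 4.46e-6 mol / 2.640e-4 mol photons = 0.0169.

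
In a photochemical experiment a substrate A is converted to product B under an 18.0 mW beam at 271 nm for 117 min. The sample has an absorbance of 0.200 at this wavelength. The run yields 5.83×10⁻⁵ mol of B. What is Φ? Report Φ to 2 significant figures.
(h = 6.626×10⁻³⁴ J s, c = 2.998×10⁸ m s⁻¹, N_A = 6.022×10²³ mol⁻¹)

Photon energy at 271 nm: hc/λ = (6.626×10⁻³⁴)(2.998×10⁸)/(271×10⁻⁹) = 7.330×10⁻¹⁹ J.
Energy delivered: (18.0 mW)(7020 s) = 126.4 J.
Photons incident: 126.4 / 7.330×10⁻¹⁹ = 1.724×10²⁰, i.e. 1.724×10²⁰/6.022×10²³ = 2.863×10⁻⁴ mol.
Fraction absorbed: 1 − 10^(−0.200) = 0.3690.
Photons absorbed: 0.3690 × 2.863×10⁻⁴ = 1.056×10⁻⁴ mol.
Φ = 5.83×10⁻⁵ mol / 1.056×10⁻⁴ mol photons = 0.55.

Φ = 0.55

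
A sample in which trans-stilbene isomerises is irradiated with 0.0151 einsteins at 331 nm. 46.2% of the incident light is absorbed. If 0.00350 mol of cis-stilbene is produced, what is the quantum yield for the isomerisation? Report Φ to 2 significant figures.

Φ = 0.50

Photons absorbed: 0.462 × 0.0151 = 0.006976 mol.
Φ = 0.00350 mol / 0.006976 mol photons = 0.50.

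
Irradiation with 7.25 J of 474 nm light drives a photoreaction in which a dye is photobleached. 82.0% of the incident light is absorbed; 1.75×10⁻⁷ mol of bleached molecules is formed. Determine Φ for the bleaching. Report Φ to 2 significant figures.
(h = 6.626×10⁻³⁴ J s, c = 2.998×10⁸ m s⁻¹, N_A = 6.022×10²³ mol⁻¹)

Φ = 0.0074

Photon energy at 474 nm: hc/λ = (6.626×10⁻³⁴)(2.998×10⁸)/(474×10⁻⁹) = 4.191×10⁻¹⁹ J.
Photons incident: 7.25 / 4.191×10⁻¹⁹ = 1.730×10¹⁹, i.e. 1.730×10¹⁹/6.022×10²³ = 2.873×10⁻⁵ mol.
Photons absorbed: 0.820 × 2.873×10⁻⁵ = 2.356×10⁻⁵ mol.
Φ = 1.75×10⁻⁷ mol / 2.356×10⁻⁵ mol photons = 0.0074.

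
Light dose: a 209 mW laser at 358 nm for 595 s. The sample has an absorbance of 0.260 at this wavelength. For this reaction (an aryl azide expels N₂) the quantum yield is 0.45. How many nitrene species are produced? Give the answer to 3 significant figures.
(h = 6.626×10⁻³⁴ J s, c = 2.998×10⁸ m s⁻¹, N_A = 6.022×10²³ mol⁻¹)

Photon energy at 358 nm: hc/λ = (6.626×10⁻³⁴)(2.998×10⁸)/(358×10⁻⁹) = 5.549×10⁻¹⁹ J.
Energy delivered: (209 mW)(595 s) = 124.4 J.
Photons incident: 124.4 / 5.549×10⁻¹⁹ = 2.242×10²⁰, i.e. 2.242×10²⁰/6.022×10²³ = 3.723×10⁻⁴ mol.
Fraction absorbed: 1 − 10^(−0.260) = 0.4505.
Photons absorbed: 0.4505 × 3.723×10⁻⁴ = 1.677×10⁻⁴ mol.
Product: Φ × n_abs = 0.45 × 1.677×10⁻⁴ = 7.547×10⁻⁵ mol.
As a count: 7.547×10⁻⁵ × 6.022×10²³ = 4.54×10¹⁹.

4.54×10¹⁹ species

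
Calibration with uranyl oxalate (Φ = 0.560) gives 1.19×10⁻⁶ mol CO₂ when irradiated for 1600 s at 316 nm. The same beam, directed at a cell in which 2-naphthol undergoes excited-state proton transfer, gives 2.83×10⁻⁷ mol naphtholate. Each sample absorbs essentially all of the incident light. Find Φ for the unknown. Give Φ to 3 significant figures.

Photons absorbed by the actinometer: 1.19×10⁻⁶ / 0.560 = 2.125×10⁻⁶ mol.
Φ(unknown) = 2.83×10⁻⁷ / 2.125×10⁻⁶ = 0.133.

Φ = 0.133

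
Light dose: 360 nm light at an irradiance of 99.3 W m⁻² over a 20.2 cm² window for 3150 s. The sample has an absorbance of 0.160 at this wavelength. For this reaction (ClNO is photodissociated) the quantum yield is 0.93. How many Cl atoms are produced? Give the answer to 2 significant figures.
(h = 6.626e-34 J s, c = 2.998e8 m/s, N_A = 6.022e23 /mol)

3.3e20 atoms

Photon energy at 360 nm: hc/λ = (6.626e-34)(2.998e8)/(360e-9) = 5.518e-19 J.
Energy delivered: (99.3 W m⁻²)(20.2e-4 m²)(3150 s) = 631.8 J.
Photons incident: 631.8 / 5.518e-19 = 1.145e21, i.e. 1.145e21/6.022e23 = 0.001901 mol.
Fraction absorbed: 1 − 10^(−0.160) = 0.3082.
Photons absorbed: 0.3082 × 0.001901 = 5.859e-4 mol.
Product: Φ × n_abs = 0.93 × 5.859e-4 = 5.449e-4 mol.
As a count: 5.449e-4 × 6.022e23 = 3.3e20.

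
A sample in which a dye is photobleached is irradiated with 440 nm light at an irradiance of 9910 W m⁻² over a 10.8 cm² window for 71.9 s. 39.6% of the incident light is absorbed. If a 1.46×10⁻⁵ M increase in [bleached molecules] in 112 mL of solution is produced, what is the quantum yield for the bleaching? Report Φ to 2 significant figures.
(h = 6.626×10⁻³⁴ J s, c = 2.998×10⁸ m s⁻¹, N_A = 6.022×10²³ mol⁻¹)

Product: (1.46×10⁻⁵ M)(0.112 L) = 1.635×10⁻⁶ mol.
Photon energy at 440 nm: hc/λ = (6.626×10⁻³⁴)(2.998×10⁸)/(440×10⁻⁹) = 4.515×10⁻¹⁹ J.
Energy delivered: (9910 W m⁻²)(10.8×10⁻⁴ m²)(71.9 s) = 769.5 J.
Photons incident: 769.5 / 4.515×10⁻¹⁹ = 1.704×10²¹, i.e. 1.704×10²¹/6.022×10²³ = 0.002830 mol.
Photons absorbed: 0.396 × 0.002830 = 0.001121 mol.
Φ = 1.635×10⁻⁶ mol / 0.001121 mol photons = 0.0015.

Φ = 0.0015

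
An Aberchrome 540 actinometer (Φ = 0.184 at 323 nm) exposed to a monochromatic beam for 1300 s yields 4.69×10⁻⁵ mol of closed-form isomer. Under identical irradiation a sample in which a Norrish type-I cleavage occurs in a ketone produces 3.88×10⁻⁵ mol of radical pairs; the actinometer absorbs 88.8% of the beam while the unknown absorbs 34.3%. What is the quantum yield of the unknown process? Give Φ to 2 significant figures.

Photons absorbed by the actinometer: 4.69×10⁻⁵ / 0.184 = 2.549×10⁻⁴ mol.
Incident flux: 2.549×10⁻⁴ / 0.888 = 2.870×10⁻⁴ einstein.
Absorbed by unknown: 0.343 × 2.870×10⁻⁴ = 9.844×10⁻⁵ mol.
Φ(unknown) = 3.88×10⁻⁵ / 9.844×10⁻⁵ = 0.39.

Φ = 0.39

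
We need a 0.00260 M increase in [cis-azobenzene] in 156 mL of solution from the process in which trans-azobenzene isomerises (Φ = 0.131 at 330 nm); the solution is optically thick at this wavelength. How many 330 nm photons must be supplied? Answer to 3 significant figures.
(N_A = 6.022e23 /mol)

1.86e21 photons

Product: (0.00260 M)(0.156 L) = 4.056e-4 mol.
Photons that must be absorbed: 4.056e-4 / 0.131 = 0.003096 mol.
Photon count: 0.003096 × 6.022e23 = 1.86e21.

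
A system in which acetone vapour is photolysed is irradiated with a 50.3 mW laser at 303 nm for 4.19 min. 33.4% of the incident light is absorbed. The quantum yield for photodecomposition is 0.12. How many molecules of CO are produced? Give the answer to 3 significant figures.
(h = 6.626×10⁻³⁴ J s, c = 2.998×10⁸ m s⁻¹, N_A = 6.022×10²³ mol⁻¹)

7.73×10¹⁷ molecules

Photon energy at 303 nm: hc/λ = (6.626×10⁻³⁴)(2.998×10⁸)/(303×10⁻⁹) = 6.556×10⁻¹⁹ J.
Energy delivered: (50.3 mW)(251.4 s) = 12.65 J.
Photons incident: 12.65 / 6.556×10⁻¹⁹ = 1.930×10¹⁹, i.e. 1.930×10¹⁹/6.022×10²³ = 3.205×10⁻⁵ mol.
Photons absorbed: 0.334 × 3.205×10⁻⁵ = 1.070×10⁻⁵ mol.
Product: Φ × n_abs = 0.12 × 1.070×10⁻⁵ = 1.284×10⁻⁶ mol.
As a count: 1.284×10⁻⁶ × 6.022×10²³ = 7.73×10¹⁷.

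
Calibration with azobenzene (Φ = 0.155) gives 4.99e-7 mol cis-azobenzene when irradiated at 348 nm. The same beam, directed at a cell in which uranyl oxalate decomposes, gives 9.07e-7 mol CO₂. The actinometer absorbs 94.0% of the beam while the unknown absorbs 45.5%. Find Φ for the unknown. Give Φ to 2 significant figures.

Photons absorbed by the actinometer: 4.99e-7 / 0.155 = 3.219e-6 mol.
Incident flux: 3.219e-6 / 0.940 = 3.424e-6 einstein.
Absorbed by unknown: 0.455 × 3.424e-6 = 1.558e-6 mol.
Φ(unknown) = 9.07e-7 / 1.558e-6 = 0.58.

Φ = 0.58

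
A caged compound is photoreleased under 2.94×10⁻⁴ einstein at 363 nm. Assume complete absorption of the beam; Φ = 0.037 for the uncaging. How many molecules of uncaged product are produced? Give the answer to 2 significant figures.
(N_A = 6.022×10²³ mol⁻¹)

6.6×10¹⁸ molecules

Product: Φ × n_abs = 0.037 × 2.94×10⁻⁴ = 1.088×10⁻⁵ mol.
As a count: 1.088×10⁻⁵ × 6.022×10²³ = 6.6×10¹⁸.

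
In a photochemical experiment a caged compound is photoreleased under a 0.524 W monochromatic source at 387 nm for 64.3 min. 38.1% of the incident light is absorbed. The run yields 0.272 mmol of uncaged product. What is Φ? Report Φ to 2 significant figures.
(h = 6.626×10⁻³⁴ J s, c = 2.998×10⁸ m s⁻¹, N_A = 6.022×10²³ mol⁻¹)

Φ = 0.11

Product: 0.272 mmol = 2.72×10⁻⁴ mol.
Photon energy at 387 nm: hc/λ = (6.626×10⁻³⁴)(2.998×10⁸)/(387×10⁻⁹) = 5.133×10⁻¹⁹ J.
Energy delivered: (0.524 W)(3858 s) = 2022 J.
Photons incident: 2022 / 5.133×10⁻¹⁹ = 3.939×10²¹, i.e. 3.939×10²¹/6.022×10²³ = 0.006541 mol.
Photons absorbed: 0.381 × 0.006541 = 0.002492 mol.
Φ = 2.72×10⁻⁴ mol / 0.002492 mol photons = 0.11.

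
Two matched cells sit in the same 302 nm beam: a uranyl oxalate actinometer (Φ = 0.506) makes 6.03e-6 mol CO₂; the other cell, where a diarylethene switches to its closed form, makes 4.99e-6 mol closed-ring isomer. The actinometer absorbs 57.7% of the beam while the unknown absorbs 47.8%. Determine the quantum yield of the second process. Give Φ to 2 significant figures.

Photons absorbed by the actinometer: 6.03e-6 / 0.506 = 1.192e-5 mol.
Incident flux: 1.192e-5 / 0.577 = 2.066e-5 einstein.
Absorbed by unknown: 0.478 × 2.066e-5 = 9.875e-6 mol.
Φ(unknown) = 4.99e-6 / 9.875e-6 = 0.51.

Φ = 0.51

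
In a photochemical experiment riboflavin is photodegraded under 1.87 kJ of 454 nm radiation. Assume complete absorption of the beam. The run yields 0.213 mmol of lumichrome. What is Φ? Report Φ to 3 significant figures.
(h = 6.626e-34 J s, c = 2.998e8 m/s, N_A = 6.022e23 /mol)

Φ = 0.0300

Product: 0.213 mmol = 2.13e-4 mol.
Photon energy at 454 nm: hc/λ = (6.626e-34)(2.998e8)/(454e-9) = 4.375e-19 J.
Incident energy: 1.87 kJ = 1870 J.
Photons incident: 1870 / 4.375e-19 = 4.274e21, i.e. 4.274e21/6.022e23 = 0.007097 mol.
Φ = 2.13e-4 mol / 0.007097 mol photons = 0.0300.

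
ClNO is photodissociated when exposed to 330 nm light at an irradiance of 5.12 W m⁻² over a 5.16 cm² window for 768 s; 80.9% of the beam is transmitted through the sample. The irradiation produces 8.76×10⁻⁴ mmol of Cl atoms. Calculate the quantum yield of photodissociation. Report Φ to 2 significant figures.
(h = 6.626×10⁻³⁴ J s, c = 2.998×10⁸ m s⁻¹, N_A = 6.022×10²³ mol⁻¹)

Product: 8.76×10⁻⁴ mmol = 8.76×10⁻⁷ mol.
Photon energy at 330 nm: hc/λ = (6.626×10⁻³⁴)(2.998×10⁸)/(330×10⁻⁹) = 6.020×10⁻¹⁹ J.
Energy delivered: (5.12 W m⁻²)(5.16×10⁻⁴ m²)(768 s) = 2.029 J.
Photons incident: 2.029 / 6.020×10⁻¹⁹ = 3.370×10¹⁸, i.e. 3.370×10¹⁸/6.022×10²³ = 5.596×10⁻⁶ mol.
Fraction absorbed: 1 − 80.9/100 = 0.1910.
Photons absorbed: 0.1910 × 5.596×10⁻⁶ = 1.069×10⁻⁶ mol.
Φ = 8.76×10⁻⁷ mol / 1.069×10⁻⁶ mol photons = 0.82.

Φ = 0.82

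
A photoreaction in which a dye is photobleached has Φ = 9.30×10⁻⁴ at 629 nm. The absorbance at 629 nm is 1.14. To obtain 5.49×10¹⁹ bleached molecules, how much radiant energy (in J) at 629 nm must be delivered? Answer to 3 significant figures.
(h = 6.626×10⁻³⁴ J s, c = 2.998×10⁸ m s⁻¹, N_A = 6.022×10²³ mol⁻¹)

Product: 5.49×10¹⁹ / 6.022×10²³ = 9.117×10⁻⁵ mol.
Photons that must be absorbed: 9.117×10⁻⁵ / 9.30×10⁻⁴ = 0.09803 mol.
Fraction absorbed: 1 − 10^(−1.14) = 0.9276.
Incident photons needed: 0.09803 / 0.9276 = 0.1057 mol.
Photon energy: hc/λ = 3.158×10⁻¹⁹ J; per mole, 1.902×10⁵ J mol⁻¹.
Energy required: 0.1057 × 1.902×10⁵ = 2.01×10⁴ J.

2.01×10⁴ J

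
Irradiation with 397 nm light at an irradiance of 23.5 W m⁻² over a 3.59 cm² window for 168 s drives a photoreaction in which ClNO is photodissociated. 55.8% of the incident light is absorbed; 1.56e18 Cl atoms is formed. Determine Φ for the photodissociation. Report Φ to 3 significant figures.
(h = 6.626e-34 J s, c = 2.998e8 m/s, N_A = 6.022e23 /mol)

Φ = 0.987

Product: 1.56e18 / 6.022e23 = 2.591e-6 mol.
Photon energy at 397 nm: hc/λ = (6.626e-34)(2.998e8)/(397e-9) = 5.004e-19 J.
Energy delivered: (23.5 W m⁻²)(3.59e-4 m²)(168 s) = 1.417 J.
Photons incident: 1.417 / 5.004e-19 = 2.832e18, i.e. 2.832e18/6.022e23 = 4.703e-6 mol.
Photons absorbed: 0.558 × 4.703e-6 = 2.624e-6 mol.
Φ = 2.591e-6 mol / 2.624e-6 mol photons = 0.987.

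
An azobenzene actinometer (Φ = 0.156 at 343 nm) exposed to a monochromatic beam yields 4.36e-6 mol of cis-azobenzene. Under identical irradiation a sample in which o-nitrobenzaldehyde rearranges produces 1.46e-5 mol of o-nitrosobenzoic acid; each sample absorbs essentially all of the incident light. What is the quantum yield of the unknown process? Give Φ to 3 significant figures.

Φ = 0.522

Photons absorbed by the actinometer: 4.36e-6 / 0.156 = 2.795e-5 mol.
Φ(unknown) = 1.46e-5 / 2.795e-5 = 0.522.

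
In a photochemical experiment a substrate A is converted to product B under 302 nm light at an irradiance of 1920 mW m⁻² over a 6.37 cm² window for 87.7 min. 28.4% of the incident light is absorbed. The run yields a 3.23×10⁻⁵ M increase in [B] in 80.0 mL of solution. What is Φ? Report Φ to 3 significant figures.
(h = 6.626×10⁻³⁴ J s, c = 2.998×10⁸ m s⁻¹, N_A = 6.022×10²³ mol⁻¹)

Product: (3.23×10⁻⁵ M)(0.08 L) = 2.584×10⁻⁶ mol.
Photon energy at 302 nm: hc/λ = (6.626×10⁻³⁴)(2.998×10⁸)/(302×10⁻⁹) = 6.578×10⁻¹⁹ J.
Energy delivered: (1920 mW m⁻²)(6.37×10⁻⁴ m²)(5262 s) = 6.436 J.
Photons incident: 6.436 / 6.578×10⁻¹⁹ = 9.784×10¹⁸, i.e. 9.784×10¹⁸/6.022×10²³ = 1.625×10⁻⁵ mol.
Photons absorbed: 0.284 × 1.625×10⁻⁵ = 4.615×10⁻⁶ mol.
Φ = 2.584×10⁻⁶ mol / 4.615×10⁻⁶ mol photons = 0.560.

Φ = 0.560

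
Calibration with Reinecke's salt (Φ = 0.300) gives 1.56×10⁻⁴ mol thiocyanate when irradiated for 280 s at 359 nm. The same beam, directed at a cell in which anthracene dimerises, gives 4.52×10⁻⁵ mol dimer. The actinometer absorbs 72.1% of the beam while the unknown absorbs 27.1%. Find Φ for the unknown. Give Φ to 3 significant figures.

Photons absorbed by the actinometer: 1.56×10⁻⁴ / 0.300 = 5.200×10⁻⁴ mol.
Incident flux: 5.200×10⁻⁴ / 0.721 = 7.212×10⁻⁴ einstein.
Absorbed by unknown: 0.271 × 7.212×10⁻⁴ = 1.954×10⁻⁴ mol.
Φ(unknown) = 4.52×10⁻⁵ / 1.954×10⁻⁴ = 0.231.

Φ = 0.231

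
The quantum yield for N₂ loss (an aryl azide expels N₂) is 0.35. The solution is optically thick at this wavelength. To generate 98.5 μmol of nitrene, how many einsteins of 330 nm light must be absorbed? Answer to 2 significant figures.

2.8×10⁻⁴ einstein

Product: 98.5 μmol = 9.85×10⁻⁵ mol.
Photons that must be absorbed: 9.85×10⁻⁵ / 0.35 = 2.814×10⁻⁴ mol.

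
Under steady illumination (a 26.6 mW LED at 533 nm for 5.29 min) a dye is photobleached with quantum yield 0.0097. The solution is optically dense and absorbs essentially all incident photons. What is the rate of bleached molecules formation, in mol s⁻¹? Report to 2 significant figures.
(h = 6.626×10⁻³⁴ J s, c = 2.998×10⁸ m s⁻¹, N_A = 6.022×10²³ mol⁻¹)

1.1×10⁻⁹ mol s⁻¹

Photon energy at 533 nm: hc/λ = (6.626×10⁻³⁴)(2.998×10⁸)/(533×10⁻⁹) = 3.727×10⁻¹⁹ J.
Energy delivered: (26.6 mW)(317.4 s) = 8.443 J.
Photons incident: 8.443 / 3.727×10⁻¹⁹ = 2.265×10¹⁹, i.e. 2.265×10¹⁹/6.022×10²³ = 3.761×10⁻⁵ mol.
Product formed: 0.0097 × 3.761×10⁻⁵ = 3.648×10⁻⁷ mol.
Rate: 3.648×10⁻⁷ / 317.4 s = 1.1×10⁻⁹ mol s⁻¹.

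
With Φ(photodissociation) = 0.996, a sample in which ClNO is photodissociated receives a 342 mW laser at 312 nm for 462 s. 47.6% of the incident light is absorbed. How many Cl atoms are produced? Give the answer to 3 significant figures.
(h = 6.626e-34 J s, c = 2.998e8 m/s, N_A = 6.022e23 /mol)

Photon energy at 312 nm: hc/λ = (6.626e-34)(2.998e8)/(312e-9) = 6.367e-19 J.
Energy delivered: (342 mW)(462 s) = 158.0 J.
Photons incident: 158.0 / 6.367e-19 = 2.482e20, i.e. 2.482e20/6.022e23 = 4.122e-4 mol.
Photons absorbed: 0.476 × 4.122e-4 = 1.962e-4 mol.
Product: Φ × n_abs = 0.996 × 1.962e-4 = 1.954e-4 mol.
As a count: 1.954e-4 × 6.022e23 = 1.18e20.

1.18e20 atoms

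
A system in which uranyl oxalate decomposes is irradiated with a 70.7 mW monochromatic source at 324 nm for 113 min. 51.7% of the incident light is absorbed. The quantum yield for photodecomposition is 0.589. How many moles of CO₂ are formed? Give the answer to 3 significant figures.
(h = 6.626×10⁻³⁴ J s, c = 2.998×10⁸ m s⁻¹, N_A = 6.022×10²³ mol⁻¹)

Photon energy at 324 nm: hc/λ = (6.626×10⁻³⁴)(2.998×10⁸)/(324×10⁻⁹) = 6.131×10⁻¹⁹ J.
Energy delivered: (70.7 mW)(6780 s) = 479.3 J.
Photons incident: 479.3 / 6.131×10⁻¹⁹ = 7.818×10²⁰, i.e. 7.818×10²⁰/6.022×10²³ = 0.001298 mol.
Photons absorbed: 0.517 × 0.001298 = 6.711×10⁻⁴ mol.
Product: Φ × n_abs = 0.589 × 6.711×10⁻⁴ = 3.953×10⁻⁴ mol.

3.95×10⁻⁴ mol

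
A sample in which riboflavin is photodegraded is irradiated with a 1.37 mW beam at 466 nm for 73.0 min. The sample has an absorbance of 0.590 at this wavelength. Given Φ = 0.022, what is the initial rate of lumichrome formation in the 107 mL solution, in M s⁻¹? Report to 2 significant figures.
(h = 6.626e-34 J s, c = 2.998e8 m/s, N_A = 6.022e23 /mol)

8.2e-10 M s⁻¹

Photon energy at 466 nm: hc/λ = (6.626e-34)(2.998e8)/(466e-9) = 4.263e-19 J.
Energy delivered: (1.37 mW)(4380 s) = 6.001 J.
Photons incident: 6.001 / 4.263e-19 = 1.408e19, i.e. 1.408e19/6.022e23 = 2.338e-5 mol.
Fraction absorbed: 1 − 10^(−0.590) = 0.7430.
Photons absorbed: 0.7430 × 2.338e-5 = 1.737e-5 mol.
Product formed: 0.022 × 1.737e-5 = 3.821e-7 mol.
Rate: 3.821e-7 mol / (4380 s × 0.107 L) = 8.2e-10 M s⁻¹.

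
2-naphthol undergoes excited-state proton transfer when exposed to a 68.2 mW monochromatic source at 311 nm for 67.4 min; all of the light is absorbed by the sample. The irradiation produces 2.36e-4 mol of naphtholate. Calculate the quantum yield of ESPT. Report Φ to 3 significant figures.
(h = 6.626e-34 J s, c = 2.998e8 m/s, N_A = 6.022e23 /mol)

Φ = 0.329

Photon energy at 311 nm: hc/λ = (6.626e-34)(2.998e8)/(311e-9) = 6.387e-19 J.
Energy delivered: (68.2 mW)(4044 s) = 275.8 J.
Photons incident: 275.8 / 6.387e-19 = 4.318e20, i.e. 4.318e20/6.022e23 = 7.170e-4 mol.
Φ = 2.36e-4 mol / 7.170e-4 mol photons = 0.329.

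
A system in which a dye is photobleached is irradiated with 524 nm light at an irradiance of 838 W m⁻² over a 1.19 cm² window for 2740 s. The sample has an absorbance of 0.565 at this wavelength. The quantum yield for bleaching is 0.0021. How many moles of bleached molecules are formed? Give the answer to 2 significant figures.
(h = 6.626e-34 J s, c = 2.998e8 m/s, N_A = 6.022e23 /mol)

1.8e-6 mol

Photon energy at 524 nm: hc/λ = (6.626e-34)(2.998e8)/(524e-9) = 3.791e-19 J.
Energy delivered: (838 W m⁻²)(1.19e-4 m²)(2740 s) = 273.2 J.
Photons incident: 273.2 / 3.791e-19 = 7.207e20, i.e. 7.207e20/6.022e23 = 0.001197 mol.
Fraction absorbed: 1 − 10^(−0.565) = 0.7277.
Photons absorbed: 0.7277 × 0.001197 = 8.711e-4 mol.
Product: Φ × n_abs = 0.0021 × 8.711e-4 = 1.829e-6 mol.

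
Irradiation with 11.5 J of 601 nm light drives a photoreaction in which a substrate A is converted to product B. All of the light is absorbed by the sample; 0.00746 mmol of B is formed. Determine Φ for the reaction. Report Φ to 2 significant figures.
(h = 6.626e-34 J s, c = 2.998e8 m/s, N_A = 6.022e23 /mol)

Φ = 0.13

Product: 0.00746 mmol = 7.46e-6 mol.
Photon energy at 601 nm: hc/λ = (6.626e-34)(2.998e8)/(601e-9) = 3.305e-19 J.
Photons incident: 11.5 / 3.305e-19 = 3.480e19, i.e. 3.480e19/6.022e23 = 5.779e-5 mol.
Φ = 7.46e-6 mol / 5.779e-5 mol photons = 0.13.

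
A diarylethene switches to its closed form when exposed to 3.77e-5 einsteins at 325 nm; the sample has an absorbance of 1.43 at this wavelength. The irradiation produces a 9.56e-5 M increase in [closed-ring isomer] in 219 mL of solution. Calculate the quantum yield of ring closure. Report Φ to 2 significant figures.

Φ = 0.58

Product: (9.56e-5 M)(0.219 L) = 2.094e-5 mol.
Fraction absorbed: 1 − 10^(−1.43) = 0.9628.
Photons absorbed: 0.9628 × 3.77e-5 = 3.630e-5 mol.
Φ = 2.094e-5 mol / 3.630e-5 mol photons = 0.58.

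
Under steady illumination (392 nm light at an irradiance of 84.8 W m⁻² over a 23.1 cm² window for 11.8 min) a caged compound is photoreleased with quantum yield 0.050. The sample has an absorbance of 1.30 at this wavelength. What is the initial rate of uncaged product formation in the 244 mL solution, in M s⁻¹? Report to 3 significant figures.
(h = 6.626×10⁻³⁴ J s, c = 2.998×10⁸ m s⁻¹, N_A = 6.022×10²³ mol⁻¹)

1.25×10⁻⁷ M s⁻¹

Photon energy at 392 nm: hc/λ = (6.626×10⁻³⁴)(2.998×10⁸)/(392×10⁻⁹) = 5.068×10⁻¹⁹ J.
Energy delivered: (84.8 W m⁻²)(23.1×10⁻⁴ m²)(708 s) = 138.7 J.
Photons incident: 138.7 / 5.068×10⁻¹⁹ = 2.737×10²⁰, i.e. 2.737×10²⁰/6.022×10²³ = 4.545×10⁻⁴ mol.
Fraction absorbed: 1 − 10^(−1.30) = 0.9499.
Photons absorbed: 0.9499 × 4.545×10⁻⁴ = 4.317×10⁻⁴ mol.
Product formed: 0.050 × 4.317×10⁻⁴ = 2.159×10⁻⁵ mol.
Rate: 2.159×10⁻⁵ mol / (708 s × 0.244 L) = 1.25×10⁻⁷ M s⁻¹.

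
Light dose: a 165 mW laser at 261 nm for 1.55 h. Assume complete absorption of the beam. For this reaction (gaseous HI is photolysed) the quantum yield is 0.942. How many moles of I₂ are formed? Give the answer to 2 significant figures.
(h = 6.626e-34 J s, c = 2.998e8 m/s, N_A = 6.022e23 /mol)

Photon energy at 261 nm: hc/λ = (6.626e-34)(2.998e8)/(261e-9) = 7.611e-19 J.
Energy delivered: (165 mW)(5580 s) = 920.7 J.
Photons incident: 920.7 / 7.611e-19 = 1.210e21, i.e. 1.210e21/6.022e23 = 0.002009 mol.
Product: Φ × n_abs = 0.942 × 0.002009 = 0.001892 mol.

0.0019 mol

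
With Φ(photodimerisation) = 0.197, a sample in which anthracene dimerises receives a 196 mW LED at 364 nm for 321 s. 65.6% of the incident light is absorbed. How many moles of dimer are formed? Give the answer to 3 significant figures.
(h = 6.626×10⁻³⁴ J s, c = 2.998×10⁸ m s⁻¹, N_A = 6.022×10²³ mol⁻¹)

2.47×10⁻⁵ mol

Photon energy at 364 nm: hc/λ = (6.626×10⁻³⁴)(2.998×10⁸)/(364×10⁻⁹) = 5.457×10⁻¹⁹ J.
Energy delivered: (196 mW)(321 s) = 62.92 J.
Photons incident: 62.92 / 5.457×10⁻¹⁹ = 1.153×10²⁰, i.e. 1.153×10²⁰/6.022×10²³ = 1.915×10⁻⁴ mol.
Photons absorbed: 0.656 × 1.915×10⁻⁴ = 1.256×10⁻⁴ mol.
Product: Φ × n_abs = 0.197 × 1.256×10⁻⁴ = 2.474×10⁻⁵ mol.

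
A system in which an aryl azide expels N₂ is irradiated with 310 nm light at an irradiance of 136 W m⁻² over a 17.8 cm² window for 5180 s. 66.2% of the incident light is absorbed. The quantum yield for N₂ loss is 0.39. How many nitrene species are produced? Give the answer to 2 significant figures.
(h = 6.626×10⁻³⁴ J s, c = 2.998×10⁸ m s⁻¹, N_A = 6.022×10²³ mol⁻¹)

5.1×10²⁰ species

Photon energy at 310 nm: hc/λ = (6.626×10⁻³⁴)(2.998×10⁸)/(310×10⁻⁹) = 6.408×10⁻¹⁹ J.
Energy delivered: (136 W m⁻²)(17.8×10⁻⁴ m²)(5180 s) = 1254 J.
Photons incident: 1254 / 6.408×10⁻¹⁹ = 1.957×10²¹, i.e. 1.957×10²¹/6.022×10²³ = 0.003250 mol.
Photons absorbed: 0.662 × 0.003250 = 0.002152 mol.
Product: Φ × n_abs = 0.39 × 0.002152 = 8.393×10⁻⁴ mol.
As a count: 8.393×10⁻⁴ × 6.022×10²³ = 5.1×10²⁰.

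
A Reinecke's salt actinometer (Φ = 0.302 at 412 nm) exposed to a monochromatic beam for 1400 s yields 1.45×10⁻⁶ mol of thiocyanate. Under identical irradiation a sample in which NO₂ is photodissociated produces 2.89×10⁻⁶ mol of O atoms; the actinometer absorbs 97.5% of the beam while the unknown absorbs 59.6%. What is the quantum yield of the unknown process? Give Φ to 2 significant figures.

Φ = 0.98

Photons absorbed by the actinometer: 1.45×10⁻⁶ / 0.302 = 4.801×10⁻⁶ mol.
Incident flux: 4.801×10⁻⁶ / 0.975 = 4.924×10⁻⁶ einstein.
Absorbed by unknown: 0.596 × 4.924×10⁻⁶ = 2.935×10⁻⁶ mol.
Φ(unknown) = 2.89×10⁻⁶ / 2.935×10⁻⁶ = 0.98.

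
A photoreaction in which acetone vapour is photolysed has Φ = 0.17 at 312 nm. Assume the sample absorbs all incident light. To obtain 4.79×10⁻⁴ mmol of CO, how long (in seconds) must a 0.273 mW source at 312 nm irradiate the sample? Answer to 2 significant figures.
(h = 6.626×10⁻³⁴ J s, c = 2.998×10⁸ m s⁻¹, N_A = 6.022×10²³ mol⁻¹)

t ≈ 4000 s

Product: 4.79×10⁻⁴ mmol = 4.79×10⁻⁷ mol.
Photons that must be absorbed: 4.79×10⁻⁷ / 0.17 = 2.818×10⁻⁶ mol.
Photon energy: hc/λ = 6.367×10⁻¹⁹ J; per mole, 3.834×10⁵ J mol⁻¹.
Energy required: 2.818×10⁻⁶ × 3.834×10⁵ = 1.080 J.
Time: 1.080 J / 0.000273 W = 4000 s.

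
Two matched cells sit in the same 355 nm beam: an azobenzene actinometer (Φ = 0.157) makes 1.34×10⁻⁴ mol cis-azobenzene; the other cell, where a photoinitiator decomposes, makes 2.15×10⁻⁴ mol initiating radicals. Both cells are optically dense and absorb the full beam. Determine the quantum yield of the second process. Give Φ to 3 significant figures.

Φ = 0.252

Photons absorbed by the actinometer: 1.34×10⁻⁴ / 0.157 = 8.535×10⁻⁴ mol.
Φ(unknown) = 2.15×10⁻⁴ / 8.535×10⁻⁴ = 0.252.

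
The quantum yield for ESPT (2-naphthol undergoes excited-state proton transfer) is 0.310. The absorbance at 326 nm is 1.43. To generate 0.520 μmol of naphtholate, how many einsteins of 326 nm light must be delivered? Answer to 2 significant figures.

Product: 0.520 μmol = 5.20e-7 mol.
Photons that must be absorbed: 5.20e-7 / 0.310 = 1.677e-6 mol.
Fraction absorbed: 1 − 10^(−1.43) = 0.9628.
Incident photons needed: 1.677e-6 / 0.9628 = 1.742e-6 mol.

1.7e-6 einstein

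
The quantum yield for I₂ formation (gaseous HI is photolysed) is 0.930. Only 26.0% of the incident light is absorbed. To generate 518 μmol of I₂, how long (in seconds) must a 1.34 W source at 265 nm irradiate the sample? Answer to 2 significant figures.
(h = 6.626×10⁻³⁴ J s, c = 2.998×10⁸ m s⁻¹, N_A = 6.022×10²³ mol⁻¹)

Product: 518 μmol = 5.18×10⁻⁴ mol.
Photons that must be absorbed: 5.18×10⁻⁴ / 0.930 = 5.570×10⁻⁴ mol.
Incident photons needed: 5.570×10⁻⁴ / 0.260 = 0.002142 mol.
Photon energy: hc/λ = 7.496×10⁻¹⁹ J; per mole, 4.514×10⁵ J mol⁻¹.
Energy required: 0.002142 × 4.514×10⁵ = 966.9 J.
Time: 966.9 J / 1.34 W = 720 s.

t ≈ 720 s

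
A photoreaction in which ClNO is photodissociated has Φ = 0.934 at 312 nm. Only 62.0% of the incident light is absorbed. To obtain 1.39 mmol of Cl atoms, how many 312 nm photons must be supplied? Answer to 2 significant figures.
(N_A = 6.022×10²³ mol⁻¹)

Product: 1.39 mmol = 0.00139 mol.
Photons that must be absorbed: 0.00139 / 0.934 = 0.001488 mol.
Incident photons needed: 0.001488 / 0.620 = 0.002400 mol.
Photon count: 0.002400 × 6.022×10²³ = 1.4×10²¹.

1.4×10²¹ photons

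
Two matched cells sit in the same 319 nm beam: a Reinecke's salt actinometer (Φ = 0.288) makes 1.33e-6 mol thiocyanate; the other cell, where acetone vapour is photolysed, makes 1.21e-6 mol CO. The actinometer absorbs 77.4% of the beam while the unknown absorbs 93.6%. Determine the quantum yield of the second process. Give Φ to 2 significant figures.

Photons absorbed by the actinometer: 1.33e-6 / 0.288 = 4.618e-6 mol.
Incident flux: 4.618e-6 / 0.774 = 5.966e-6 einstein.
Absorbed by unknown: 0.936 × 5.966e-6 = 5.584e-6 mol.
Φ(unknown) = 1.21e-6 / 5.584e-6 = 0.22.

Φ = 0.22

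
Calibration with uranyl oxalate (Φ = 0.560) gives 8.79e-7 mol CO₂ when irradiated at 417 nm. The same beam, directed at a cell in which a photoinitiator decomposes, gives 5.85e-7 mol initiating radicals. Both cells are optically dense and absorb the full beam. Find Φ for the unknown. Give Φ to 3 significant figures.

Φ = 0.373

Photons absorbed by the actinometer: 8.79e-7 / 0.560 = 1.570e-6 mol.
Φ(unknown) = 5.85e-7 / 1.570e-6 = 0.373.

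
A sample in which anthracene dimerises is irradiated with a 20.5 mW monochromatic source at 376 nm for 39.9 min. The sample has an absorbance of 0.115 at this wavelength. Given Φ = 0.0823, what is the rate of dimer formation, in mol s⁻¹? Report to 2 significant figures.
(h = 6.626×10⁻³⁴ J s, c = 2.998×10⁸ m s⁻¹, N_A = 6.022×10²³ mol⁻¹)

1.2×10⁻⁹ mol s⁻¹

Photon energy at 376 nm: hc/λ = (6.626×10⁻³⁴)(2.998×10⁸)/(376×10⁻⁹) = 5.283×10⁻¹⁹ J.
Energy delivered: (20.5 mW)(2394 s) = 49.08 J.
Photons incident: 49.08 / 5.283×10⁻¹⁹ = 9.290×10¹⁹, i.e. 9.290×10¹⁹/6.022×10²³ = 1.543×10⁻⁴ mol.
Fraction absorbed: 1 − 10^(−0.115) = 0.2326.
Photons absorbed: 0.2326 × 1.543×10⁻⁴ = 3.589×10⁻⁵ mol.
Product formed: 0.0823 × 3.589×10⁻⁵ = 2.954×10⁻⁶ mol.
Rate: 2.954×10⁻⁶ / 2394 s = 1.2×10⁻⁹ mol s⁻¹.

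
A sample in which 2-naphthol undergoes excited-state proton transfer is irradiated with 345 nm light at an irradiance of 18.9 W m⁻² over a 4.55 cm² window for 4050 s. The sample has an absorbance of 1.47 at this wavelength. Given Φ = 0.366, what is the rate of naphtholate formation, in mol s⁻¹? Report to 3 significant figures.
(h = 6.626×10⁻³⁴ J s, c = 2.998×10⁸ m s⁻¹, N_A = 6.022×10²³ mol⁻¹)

Photon energy at 345 nm: hc/λ = (6.626×10⁻³⁴)(2.998×10⁸)/(345×10⁻⁹) = 5.758×10⁻¹⁹ J.
Energy delivered: (18.9 W m⁻²)(4.55×10⁻⁴ m²)(4050 s) = 34.83 J.
Photons incident: 34.83 / 5.758×10⁻¹⁹ = 6.049×10¹⁹, i.e. 6.049×10¹⁹/6.022×10²³ = 1.004×10⁻⁴ mol.
Fraction absorbed: 1 − 10^(−1.47) = 0.9661.
Photons absorbed: 0.9661 × 1.004×10⁻⁴ = 9.700×10⁻⁵ mol.
Product formed: 0.366 × 9.700×10⁻⁵ = 3.550×10⁻⁵ mol.
Rate: 3.550×10⁻⁵ / 4050 s = 8.77×10⁻⁹ mol s⁻¹.

8.77×10⁻⁹ mol s⁻¹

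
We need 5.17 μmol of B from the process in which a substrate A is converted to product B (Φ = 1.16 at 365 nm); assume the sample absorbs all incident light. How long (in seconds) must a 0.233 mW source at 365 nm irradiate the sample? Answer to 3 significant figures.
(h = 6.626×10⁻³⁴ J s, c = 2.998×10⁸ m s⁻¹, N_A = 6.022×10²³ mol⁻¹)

Product: 5.17 μmol = 5.17×10⁻⁶ mol.
Photons that must be absorbed: 5.17×10⁻⁶ / 1.16 = 4.457×10⁻⁶ mol.
Photon energy: hc/λ = 5.442×10⁻¹⁹ J; per mole, 3.277×10⁵ J mol⁻¹.
Energy required: 4.457×10⁻⁶ × 3.277×10⁵ = 1.461 J.
Time: 1.461 J / 0.000233 W = 6270 s.

t ≈ 6270 s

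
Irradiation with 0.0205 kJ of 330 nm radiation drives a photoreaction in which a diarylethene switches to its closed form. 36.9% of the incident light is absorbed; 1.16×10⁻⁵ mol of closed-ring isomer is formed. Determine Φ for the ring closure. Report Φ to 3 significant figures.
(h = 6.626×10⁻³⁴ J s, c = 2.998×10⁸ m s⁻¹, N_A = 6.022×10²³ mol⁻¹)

Photon energy at 330 nm: hc/λ = (6.626×10⁻³⁴)(2.998×10⁸)/(330×10⁻⁹) = 6.020×10⁻¹⁹ J.
Incident energy: 0.0205 kJ = 20.5 J.
Photons incident: 20.5 / 6.020×10⁻¹⁹ = 3.405×10¹⁹, i.e. 3.405×10¹⁹/6.022×10²³ = 5.654×10⁻⁵ mol.
Photons absorbed: 0.369 × 5.654×10⁻⁵ = 2.086×10⁻⁵ mol.
Φ = 1.16×10⁻⁵ mol / 2.086×10⁻⁵ mol photons = 0.556.

Φ = 0.556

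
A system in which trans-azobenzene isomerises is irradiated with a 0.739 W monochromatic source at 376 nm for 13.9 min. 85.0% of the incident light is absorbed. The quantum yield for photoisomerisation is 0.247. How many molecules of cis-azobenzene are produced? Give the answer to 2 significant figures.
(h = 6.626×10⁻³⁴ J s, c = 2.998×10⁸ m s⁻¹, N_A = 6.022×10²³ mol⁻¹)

2.4×10²⁰ molecules

Photon energy at 376 nm: hc/λ = (6.626×10⁻³⁴)(2.998×10⁸)/(376×10⁻⁹) = 5.283×10⁻¹⁹ J.
Energy delivered: (0.739 W)(834 s) = 616.3 J.
Photons incident: 616.3 / 5.283×10⁻¹⁹ = 1.167×10²¹, i.e. 1.167×10²¹/6.022×10²³ = 0.001938 mol.
Photons absorbed: 0.850 × 0.001938 = 0.001647 mol.
Product: Φ × n_abs = 0.247 × 0.001647 = 4.068×10⁻⁴ mol.
As a count: 4.068×10⁻⁴ × 6.022×10²³ = 2.4×10²⁰.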